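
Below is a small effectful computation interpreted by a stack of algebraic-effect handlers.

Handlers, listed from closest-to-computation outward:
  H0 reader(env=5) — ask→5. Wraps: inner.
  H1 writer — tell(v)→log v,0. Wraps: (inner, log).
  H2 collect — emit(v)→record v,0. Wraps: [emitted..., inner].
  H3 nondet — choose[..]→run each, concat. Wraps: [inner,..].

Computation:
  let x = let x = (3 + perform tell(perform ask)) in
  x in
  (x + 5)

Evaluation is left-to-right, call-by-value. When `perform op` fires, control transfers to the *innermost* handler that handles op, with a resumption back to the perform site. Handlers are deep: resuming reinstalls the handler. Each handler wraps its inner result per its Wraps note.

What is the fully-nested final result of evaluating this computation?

Evaluation trace:
ask @ H0 ⇒ 5
tell(5) @ H1 ⇒ log+=5
H0 returns 8
H1 returns (8, (5))
H2 returns [(8, (5))]
H3 returns [[(8, (5))]]
= [[(8, (5))]]

Answer: [[(8, (5))]]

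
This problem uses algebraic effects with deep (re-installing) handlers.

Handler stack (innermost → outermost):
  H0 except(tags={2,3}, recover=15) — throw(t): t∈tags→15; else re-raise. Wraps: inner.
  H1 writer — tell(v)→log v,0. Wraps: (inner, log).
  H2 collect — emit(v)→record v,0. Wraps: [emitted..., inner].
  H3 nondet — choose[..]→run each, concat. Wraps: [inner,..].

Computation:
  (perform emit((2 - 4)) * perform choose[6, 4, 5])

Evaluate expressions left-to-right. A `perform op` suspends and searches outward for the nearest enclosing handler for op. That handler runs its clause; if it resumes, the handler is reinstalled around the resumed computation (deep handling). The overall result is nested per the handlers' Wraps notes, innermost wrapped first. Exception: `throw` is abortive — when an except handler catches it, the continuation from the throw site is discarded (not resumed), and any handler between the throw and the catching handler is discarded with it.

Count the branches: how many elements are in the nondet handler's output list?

Step-by-step:
emit(-2) @ H2 ⇒ out+=-2
choose[6, 4, 5] @ H3
  branch[0] choose=6:
    H0 returns 0
    H1 returns (0, ())
    H2 returns [-2, (0, ())]
    H3 returns [[-2, (0, ())]]
  branch[1] choose=4:
    H0 returns 0
    H1 returns (0, ())
    H2 returns [-2, (0, ())]
    H3 returns [[-2, (0, ())]]
  branch[2] choose=5:
    H0 returns 0
    H1 returns (0, ())
    H2 returns [-2, (0, ())]
    H3 returns [[-2, (0, ())]]
= [[-2, (0, ())], [-2, (0, ())], [-2, (0, ())]]

Answer: 3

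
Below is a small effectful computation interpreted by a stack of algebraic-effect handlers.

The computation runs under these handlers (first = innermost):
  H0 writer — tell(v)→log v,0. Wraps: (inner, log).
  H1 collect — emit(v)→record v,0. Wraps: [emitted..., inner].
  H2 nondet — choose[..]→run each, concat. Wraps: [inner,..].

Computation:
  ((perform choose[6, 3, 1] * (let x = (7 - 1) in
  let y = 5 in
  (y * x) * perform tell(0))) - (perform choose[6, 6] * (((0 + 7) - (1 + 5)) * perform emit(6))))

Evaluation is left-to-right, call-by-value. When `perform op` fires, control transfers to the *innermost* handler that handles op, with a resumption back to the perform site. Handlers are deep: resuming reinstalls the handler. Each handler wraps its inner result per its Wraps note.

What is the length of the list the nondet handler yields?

Answer: 6

Working:
choose[6, 3, 1] @ H2
  branch[0] choose=6:
    tell(0) @ H0 ⇒ log+=0
    choose[6, 6] @ H2
      branch[0] choose=6:
        emit(6) @ H1 ⇒ out+=6
        H0 returns (0, (0))
        H1 returns [6, (0, (0))]
        H2 returns [[6, (0, (0))]]
      branch[1] choose=6:
        emit(6) @ H1 ⇒ out+=6
        H0 returns (0, (0))
        H1 returns [6, (0, (0))]
        H2 returns [[6, (0, (0))]]
  branch[1] choose=3:
    tell(0) @ H0 ⇒ log+=0
    choose[6, 6] @ H2
      branch[0] choose=6:
        emit(6) @ H1 ⇒ out+=6
        H0 returns (0, (0))
        H1 returns [6, (0, (0))]
        H2 returns [[6, (0, (0))]]
      branch[1] choose=6:
        emit(6) @ H1 ⇒ out+=6
        H0 returns (0, (0))
        H1 returns [6, (0, (0))]
        H2 returns [[6, (0, (0))]]
  branch[2] choose=1:
    tell(0) @ H0 ⇒ log+=0
    choose[6, 6] @ H2
      branch[0] choose=6:
        emit(6) @ H1 ⇒ out+=6
        H0 returns (0, (0))
        H1 returns [6, (0, (0))]
        H2 returns [[6, (0, (0))]]
      branch[1] choose=6:
        emit(6) @ H1 ⇒ out+=6
        H0 returns (0, (0))
        H1 returns [6, (0, (0))]
        H2 returns [[6, (0, (0))]]
= [[6, (0, (0))], [6, (0, (0))], [6, (0, (0))], [6, (0, (0))], [6, (0, (0))], [6, (0, (0))]]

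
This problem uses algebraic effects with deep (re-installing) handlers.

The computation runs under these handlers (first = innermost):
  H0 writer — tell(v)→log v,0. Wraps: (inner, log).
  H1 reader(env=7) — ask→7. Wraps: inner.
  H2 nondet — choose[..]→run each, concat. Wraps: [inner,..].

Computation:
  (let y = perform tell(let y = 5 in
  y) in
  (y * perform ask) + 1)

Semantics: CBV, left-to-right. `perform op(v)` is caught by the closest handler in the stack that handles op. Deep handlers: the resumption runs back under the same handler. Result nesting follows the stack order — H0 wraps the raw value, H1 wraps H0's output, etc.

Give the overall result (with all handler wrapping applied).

Working:
tell(5) @ H0 ⇒ log+=5
ask @ H1 ⇒ 7
H0 returns (1, (5))
H1 returns (1, (5))
H2 returns [(1, (5))]
= [(1, (5))]

Answer: [(1, (5))]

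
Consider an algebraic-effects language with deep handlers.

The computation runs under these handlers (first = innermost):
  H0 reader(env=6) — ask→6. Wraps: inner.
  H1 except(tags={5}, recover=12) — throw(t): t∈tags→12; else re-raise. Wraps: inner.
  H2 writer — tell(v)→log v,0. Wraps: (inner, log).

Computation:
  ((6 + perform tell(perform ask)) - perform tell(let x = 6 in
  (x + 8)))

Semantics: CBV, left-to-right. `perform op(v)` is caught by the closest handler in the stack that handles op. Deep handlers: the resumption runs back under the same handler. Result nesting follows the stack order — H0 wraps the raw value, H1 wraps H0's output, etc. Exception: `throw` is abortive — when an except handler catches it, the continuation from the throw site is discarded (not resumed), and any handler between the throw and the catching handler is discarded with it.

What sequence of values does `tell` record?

Step-by-step:
ask @ H0 ⇒ 6
tell(6) @ H2 ⇒ log+=6
tell(14) @ H2 ⇒ log+=14
H0 returns 6
H1 returns 6
H2 returns (6, (6, 14))
= (6, (6, 14))

Answer: (6, 14)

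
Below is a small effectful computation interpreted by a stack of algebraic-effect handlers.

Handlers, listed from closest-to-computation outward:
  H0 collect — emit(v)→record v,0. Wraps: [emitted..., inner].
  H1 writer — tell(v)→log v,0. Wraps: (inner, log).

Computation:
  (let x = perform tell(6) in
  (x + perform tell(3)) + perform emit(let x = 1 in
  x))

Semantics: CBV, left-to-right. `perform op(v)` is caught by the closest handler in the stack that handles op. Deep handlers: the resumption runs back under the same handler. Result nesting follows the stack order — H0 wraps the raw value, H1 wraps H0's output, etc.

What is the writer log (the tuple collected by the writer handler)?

Answer: (6, 3)

Step-by-step:
tell(6) @ H1 ⇒ log+=6
tell(3) @ H1 ⇒ log+=3
emit(1) @ H0 ⇒ out+=1
H0 returns [1, 0]
H1 returns ([1, 0], (6, 3))
= ([1, 0], (6, 3))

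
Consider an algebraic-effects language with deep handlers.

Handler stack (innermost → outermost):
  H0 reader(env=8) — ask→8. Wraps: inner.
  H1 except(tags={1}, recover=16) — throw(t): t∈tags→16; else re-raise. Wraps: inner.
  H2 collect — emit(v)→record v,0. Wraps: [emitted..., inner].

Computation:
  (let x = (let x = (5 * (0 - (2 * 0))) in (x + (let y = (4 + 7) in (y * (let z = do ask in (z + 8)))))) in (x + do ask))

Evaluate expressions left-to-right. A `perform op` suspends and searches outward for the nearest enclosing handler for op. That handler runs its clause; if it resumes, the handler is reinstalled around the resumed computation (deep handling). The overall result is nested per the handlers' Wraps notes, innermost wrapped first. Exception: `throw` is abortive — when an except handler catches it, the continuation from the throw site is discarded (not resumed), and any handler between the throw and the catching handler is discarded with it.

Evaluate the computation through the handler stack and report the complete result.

Answer: [184]

Working:
ask @ H0 ⇒ 8
ask @ H0 ⇒ 8
H0 returns 184
H1 returns 184
H2 returns [184]
= [184]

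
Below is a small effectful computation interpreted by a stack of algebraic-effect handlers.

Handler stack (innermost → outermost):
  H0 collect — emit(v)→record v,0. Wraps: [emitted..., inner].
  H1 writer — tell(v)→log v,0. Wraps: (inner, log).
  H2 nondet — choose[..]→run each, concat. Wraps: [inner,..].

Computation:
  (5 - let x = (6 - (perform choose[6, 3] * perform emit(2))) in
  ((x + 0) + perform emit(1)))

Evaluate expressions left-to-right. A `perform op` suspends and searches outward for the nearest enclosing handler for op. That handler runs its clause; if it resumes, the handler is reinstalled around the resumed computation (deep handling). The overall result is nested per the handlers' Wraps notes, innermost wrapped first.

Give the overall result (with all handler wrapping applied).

Step-by-step:
choose[6, 3] @ H2
  branch[0] choose=6:
    emit(2) @ H0 ⇒ out+=2
    emit(1) @ H0 ⇒ out+=1
    H0 returns [2, 1, -1]
    H1 returns ([2, 1, -1], ())
    H2 returns [([2, 1, -1], ())]
  branch[1] choose=3:
    emit(2) @ H0 ⇒ out+=2
    emit(1) @ H0 ⇒ out+=1
    H0 returns [2, 1, -1]
    H1 returns ([2, 1, -1], ())
    H2 returns [([2, 1, -1], ())]
= [([2, 1, -1], ()), ([2, 1, -1], ())]

Answer: [([2, 1, -1], ()), ([2, 1, -1], ())]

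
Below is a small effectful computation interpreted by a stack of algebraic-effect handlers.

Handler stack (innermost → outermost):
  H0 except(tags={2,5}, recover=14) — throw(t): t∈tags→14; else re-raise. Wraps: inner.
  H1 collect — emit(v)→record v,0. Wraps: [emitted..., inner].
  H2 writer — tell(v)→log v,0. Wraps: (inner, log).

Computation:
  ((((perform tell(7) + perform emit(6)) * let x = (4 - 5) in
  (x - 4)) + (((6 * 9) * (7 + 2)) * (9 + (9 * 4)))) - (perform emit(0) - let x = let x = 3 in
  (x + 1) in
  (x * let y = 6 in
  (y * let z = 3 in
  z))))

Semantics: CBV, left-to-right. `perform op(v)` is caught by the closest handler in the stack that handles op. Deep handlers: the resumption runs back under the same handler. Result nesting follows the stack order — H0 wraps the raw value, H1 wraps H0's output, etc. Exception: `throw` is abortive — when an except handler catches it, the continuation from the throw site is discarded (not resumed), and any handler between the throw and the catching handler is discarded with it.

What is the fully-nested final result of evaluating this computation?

Working:
tell(7) @ H2 ⇒ log+=7
emit(6) @ H1 ⇒ out+=6
emit(0) @ H1 ⇒ out+=0
H0 returns 21942
H1 returns [6, 0, 21942]
H2 returns ([6, 0, 21942], (7))
= ([6, 0, 21942], (7))

Answer: ([6, 0, 21942], (7))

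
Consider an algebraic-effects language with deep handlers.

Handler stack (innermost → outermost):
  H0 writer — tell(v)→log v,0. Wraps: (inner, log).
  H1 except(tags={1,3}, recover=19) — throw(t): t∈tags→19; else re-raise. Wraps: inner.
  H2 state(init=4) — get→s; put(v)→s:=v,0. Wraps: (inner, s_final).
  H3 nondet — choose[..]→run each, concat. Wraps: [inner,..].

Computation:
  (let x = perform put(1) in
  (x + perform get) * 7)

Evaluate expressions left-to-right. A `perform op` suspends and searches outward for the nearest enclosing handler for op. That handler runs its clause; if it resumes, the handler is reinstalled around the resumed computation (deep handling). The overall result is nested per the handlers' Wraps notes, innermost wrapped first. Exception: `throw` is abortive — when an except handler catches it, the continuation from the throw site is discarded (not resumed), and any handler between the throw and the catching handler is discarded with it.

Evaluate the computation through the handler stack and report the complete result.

Working:
put(1) @ H2 ⇒ s:=1
get @ H2 ⇒ 1
H0 returns (7, ())
H1 returns (7, ())
H2 returns ((7, ()), 1)
H3 returns [((7, ()), 1)]
= [((7, ()), 1)]

Answer: [((7, ()), 1)]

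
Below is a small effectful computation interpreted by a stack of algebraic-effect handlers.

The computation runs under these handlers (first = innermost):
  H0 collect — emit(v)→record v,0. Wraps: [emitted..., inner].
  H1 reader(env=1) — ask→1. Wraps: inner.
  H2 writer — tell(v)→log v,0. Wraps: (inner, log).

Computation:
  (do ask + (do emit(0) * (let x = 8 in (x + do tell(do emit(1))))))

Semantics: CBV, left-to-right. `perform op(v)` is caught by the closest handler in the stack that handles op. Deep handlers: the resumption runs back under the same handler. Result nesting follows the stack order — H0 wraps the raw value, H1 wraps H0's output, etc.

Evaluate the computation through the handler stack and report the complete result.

Step-by-step:
ask @ H1 ⇒ 1
emit(0) @ H0 ⇒ out+=0
emit(1) @ H0 ⇒ out+=1
tell(0) @ H2 ⇒ log+=0
H0 returns [0, 1, 1]
H1 returns [0, 1, 1]
H2 returns ([0, 1, 1], (0))
= ([0, 1, 1], (0))

Answer: ([0, 1, 1], (0))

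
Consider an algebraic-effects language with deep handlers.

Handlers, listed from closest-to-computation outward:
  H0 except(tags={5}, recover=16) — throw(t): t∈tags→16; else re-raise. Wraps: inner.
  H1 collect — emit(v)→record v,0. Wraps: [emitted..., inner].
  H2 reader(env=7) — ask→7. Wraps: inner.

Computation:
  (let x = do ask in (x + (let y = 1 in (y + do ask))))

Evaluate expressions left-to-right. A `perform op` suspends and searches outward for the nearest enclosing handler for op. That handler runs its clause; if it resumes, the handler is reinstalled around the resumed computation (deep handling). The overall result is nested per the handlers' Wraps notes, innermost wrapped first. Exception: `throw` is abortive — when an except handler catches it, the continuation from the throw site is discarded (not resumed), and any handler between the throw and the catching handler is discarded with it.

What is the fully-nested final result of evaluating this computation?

Step-by-step:
ask @ H2 ⇒ 7
ask @ H2 ⇒ 7
H0 returns 15
H1 returns [15]
H2 returns [15]
= [15]

Answer: [15]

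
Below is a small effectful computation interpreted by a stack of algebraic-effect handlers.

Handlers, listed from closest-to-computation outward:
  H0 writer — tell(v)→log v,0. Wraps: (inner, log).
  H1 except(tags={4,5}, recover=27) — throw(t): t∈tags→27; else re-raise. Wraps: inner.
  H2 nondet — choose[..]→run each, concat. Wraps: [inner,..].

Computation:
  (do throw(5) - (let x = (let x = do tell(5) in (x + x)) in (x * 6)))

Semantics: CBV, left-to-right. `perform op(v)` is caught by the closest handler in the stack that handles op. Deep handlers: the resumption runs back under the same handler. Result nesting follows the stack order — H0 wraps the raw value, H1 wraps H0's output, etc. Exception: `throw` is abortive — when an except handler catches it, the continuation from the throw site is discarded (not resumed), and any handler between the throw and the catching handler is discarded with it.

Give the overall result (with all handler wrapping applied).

Working:
throw(5) @ H1 caught ⇒ 27
H2 returns [27]
= [27]

Answer: [27]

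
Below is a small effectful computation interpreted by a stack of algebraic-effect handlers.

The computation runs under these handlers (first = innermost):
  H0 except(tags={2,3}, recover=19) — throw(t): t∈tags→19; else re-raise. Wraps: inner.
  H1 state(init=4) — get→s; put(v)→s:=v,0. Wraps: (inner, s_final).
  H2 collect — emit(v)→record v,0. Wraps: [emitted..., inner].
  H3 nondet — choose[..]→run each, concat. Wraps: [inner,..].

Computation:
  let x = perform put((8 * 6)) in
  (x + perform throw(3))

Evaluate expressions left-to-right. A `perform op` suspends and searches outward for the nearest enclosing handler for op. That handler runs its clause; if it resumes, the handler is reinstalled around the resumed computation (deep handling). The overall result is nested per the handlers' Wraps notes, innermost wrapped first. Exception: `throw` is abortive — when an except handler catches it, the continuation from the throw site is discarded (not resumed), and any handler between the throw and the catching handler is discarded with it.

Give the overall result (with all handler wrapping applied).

Step-by-step:
put(48) @ H1 ⇒ s:=48
throw(3) @ H0 caught ⇒ 19
H1 returns (19, 48)
H2 returns [(19, 48)]
H3 returns [[(19, 48)]]
= [[(19, 48)]]

Answer: [[(19, 48)]]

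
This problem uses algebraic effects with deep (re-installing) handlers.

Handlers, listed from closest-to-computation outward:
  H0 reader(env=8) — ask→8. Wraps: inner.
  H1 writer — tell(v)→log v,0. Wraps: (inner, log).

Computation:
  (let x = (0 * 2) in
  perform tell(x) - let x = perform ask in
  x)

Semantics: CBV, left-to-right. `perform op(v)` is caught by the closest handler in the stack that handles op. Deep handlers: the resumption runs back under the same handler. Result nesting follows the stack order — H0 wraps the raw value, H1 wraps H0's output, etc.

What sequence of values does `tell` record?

Evaluation trace:
tell(0) @ H1 ⇒ log+=0
ask @ H0 ⇒ 8
H0 returns -8
H1 returns (-8, (0))
= (-8, (0))

Answer: (0)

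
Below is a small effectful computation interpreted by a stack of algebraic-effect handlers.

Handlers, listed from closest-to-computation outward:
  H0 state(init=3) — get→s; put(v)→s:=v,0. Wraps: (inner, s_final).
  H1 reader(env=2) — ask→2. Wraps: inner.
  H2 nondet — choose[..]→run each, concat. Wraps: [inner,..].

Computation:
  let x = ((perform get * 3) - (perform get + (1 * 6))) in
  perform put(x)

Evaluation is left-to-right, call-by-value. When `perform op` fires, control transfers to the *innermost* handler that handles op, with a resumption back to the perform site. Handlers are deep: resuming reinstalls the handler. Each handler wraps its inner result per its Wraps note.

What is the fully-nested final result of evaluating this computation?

Step-by-step:
get @ H0 ⇒ 3
get @ H0 ⇒ 3
put(0) @ H0 ⇒ s:=0
H0 returns (0, 0)
H1 returns (0, 0)
H2 returns [(0, 0)]
= [(0, 0)]

Answer: [(0, 0)]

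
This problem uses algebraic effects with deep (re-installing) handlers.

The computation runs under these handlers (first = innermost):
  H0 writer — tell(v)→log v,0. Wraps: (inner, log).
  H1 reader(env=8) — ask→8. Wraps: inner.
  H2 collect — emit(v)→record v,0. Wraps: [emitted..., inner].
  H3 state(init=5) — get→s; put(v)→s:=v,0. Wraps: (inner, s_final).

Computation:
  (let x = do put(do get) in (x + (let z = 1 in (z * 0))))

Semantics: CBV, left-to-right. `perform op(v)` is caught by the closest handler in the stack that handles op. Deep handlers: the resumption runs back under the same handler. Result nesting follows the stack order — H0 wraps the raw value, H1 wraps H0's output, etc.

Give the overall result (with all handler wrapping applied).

Answer: ([(0, ())], 5)

Step-by-step:
get @ H3 ⇒ 5
put(5) @ H3 ⇒ s:=5
H0 returns (0, ())
H1 returns (0, ())
H2 returns [(0, ())]
H3 returns ([(0, ())], 5)
= ([(0, ())], 5)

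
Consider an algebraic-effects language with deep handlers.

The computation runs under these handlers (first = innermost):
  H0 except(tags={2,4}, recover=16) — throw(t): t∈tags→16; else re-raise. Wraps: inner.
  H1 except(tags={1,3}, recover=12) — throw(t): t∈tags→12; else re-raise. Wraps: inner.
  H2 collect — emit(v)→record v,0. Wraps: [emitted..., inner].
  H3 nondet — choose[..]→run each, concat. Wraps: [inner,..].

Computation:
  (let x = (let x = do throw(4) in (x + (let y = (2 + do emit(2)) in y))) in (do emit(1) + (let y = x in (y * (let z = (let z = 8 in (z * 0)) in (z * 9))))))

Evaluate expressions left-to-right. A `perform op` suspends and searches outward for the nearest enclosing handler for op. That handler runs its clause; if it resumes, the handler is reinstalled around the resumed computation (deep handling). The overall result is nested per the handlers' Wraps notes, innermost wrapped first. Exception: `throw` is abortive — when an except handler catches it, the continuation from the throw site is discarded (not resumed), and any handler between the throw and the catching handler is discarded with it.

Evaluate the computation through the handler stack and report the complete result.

Answer: [[16]]

Evaluation trace:
throw(4) @ H0 caught ⇒ 16
H1 returns 16
H2 returns [16]
H3 returns [[16]]
= [[16]]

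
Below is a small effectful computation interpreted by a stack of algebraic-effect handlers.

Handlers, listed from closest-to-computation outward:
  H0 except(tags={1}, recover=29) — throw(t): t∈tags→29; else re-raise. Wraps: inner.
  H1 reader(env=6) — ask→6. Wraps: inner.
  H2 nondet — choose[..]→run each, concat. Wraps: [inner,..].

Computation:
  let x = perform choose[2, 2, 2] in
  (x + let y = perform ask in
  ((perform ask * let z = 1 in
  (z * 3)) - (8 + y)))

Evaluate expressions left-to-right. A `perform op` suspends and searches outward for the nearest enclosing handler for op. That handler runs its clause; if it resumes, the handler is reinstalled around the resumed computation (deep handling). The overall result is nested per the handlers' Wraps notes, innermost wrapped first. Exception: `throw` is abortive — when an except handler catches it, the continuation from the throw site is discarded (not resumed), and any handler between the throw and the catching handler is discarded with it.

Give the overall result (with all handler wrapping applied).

Answer: [6, 6, 6]

Step-by-step:
choose[2, 2, 2] @ H2
  branch[0] choose=2:
    ask @ H1 ⇒ 6
    ask @ H1 ⇒ 6
    H0 returns 6
    H1 returns 6
    H2 returns [6]
  branch[1] choose=2:
    ask @ H1 ⇒ 6
    ask @ H1 ⇒ 6
    H0 returns 6
    H1 returns 6
    H2 returns [6]
  branch[2] choose=2:
    ask @ H1 ⇒ 6
    ask @ H1 ⇒ 6
    H0 returns 6
    H1 returns 6
    H2 returns [6]
= [6, 6, 6]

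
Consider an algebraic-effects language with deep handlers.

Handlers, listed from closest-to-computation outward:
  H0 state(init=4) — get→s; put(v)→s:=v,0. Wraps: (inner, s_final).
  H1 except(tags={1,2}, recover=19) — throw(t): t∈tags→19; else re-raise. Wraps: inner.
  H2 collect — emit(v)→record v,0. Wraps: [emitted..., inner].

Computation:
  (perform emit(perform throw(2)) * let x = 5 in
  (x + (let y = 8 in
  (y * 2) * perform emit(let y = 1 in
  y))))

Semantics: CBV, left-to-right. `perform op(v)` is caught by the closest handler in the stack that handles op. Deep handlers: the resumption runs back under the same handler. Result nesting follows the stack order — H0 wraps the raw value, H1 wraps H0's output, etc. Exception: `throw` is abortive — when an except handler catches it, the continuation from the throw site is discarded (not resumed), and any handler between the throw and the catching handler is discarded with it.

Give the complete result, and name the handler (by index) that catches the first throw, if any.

Answer: [19] ; first throw caught by: H1

Step-by-step:
throw(2) @ H1 caught ⇒ 19
H2 returns [19]
= [19]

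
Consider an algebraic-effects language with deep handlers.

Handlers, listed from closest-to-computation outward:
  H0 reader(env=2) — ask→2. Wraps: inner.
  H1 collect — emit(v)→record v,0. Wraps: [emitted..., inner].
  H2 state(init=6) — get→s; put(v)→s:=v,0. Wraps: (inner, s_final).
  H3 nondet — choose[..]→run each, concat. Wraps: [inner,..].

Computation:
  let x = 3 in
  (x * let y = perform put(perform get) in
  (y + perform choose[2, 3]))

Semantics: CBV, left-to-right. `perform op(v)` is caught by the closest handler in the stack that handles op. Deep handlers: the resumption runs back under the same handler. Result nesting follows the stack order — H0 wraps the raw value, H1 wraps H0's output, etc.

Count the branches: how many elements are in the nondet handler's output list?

Evaluation trace:
get @ H2 ⇒ 6
put(6) @ H2 ⇒ s:=6
choose[2, 3] @ H3
  branch[0] choose=2:
    H0 returns 6
    H1 returns [6]
    H2 returns ([6], 6)
    H3 returns [([6], 6)]
  branch[1] choose=3:
    H0 returns 9
    H1 returns [9]
    H2 returns ([9], 6)
    H3 returns [([9], 6)]
= [([6], 6), ([9], 6)]

Answer: 2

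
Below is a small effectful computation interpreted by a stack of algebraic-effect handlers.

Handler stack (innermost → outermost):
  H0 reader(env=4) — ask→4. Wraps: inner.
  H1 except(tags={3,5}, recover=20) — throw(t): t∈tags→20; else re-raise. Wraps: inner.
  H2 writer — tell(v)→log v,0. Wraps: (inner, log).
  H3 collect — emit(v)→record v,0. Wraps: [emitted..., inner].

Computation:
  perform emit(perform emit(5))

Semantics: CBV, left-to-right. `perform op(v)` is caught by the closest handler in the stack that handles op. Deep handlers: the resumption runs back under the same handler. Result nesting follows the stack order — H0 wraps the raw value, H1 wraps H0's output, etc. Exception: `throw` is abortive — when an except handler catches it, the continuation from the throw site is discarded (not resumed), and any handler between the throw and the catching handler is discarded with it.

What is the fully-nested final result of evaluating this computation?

Answer: [5, 0, (0, ())]

Working:
emit(5) @ H3 ⇒ out+=5
emit(0) @ H3 ⇒ out+=0
H0 returns 0
H1 returns 0
H2 returns (0, ())
H3 returns [5, 0, (0, ())]
= [5, 0, (0, ())]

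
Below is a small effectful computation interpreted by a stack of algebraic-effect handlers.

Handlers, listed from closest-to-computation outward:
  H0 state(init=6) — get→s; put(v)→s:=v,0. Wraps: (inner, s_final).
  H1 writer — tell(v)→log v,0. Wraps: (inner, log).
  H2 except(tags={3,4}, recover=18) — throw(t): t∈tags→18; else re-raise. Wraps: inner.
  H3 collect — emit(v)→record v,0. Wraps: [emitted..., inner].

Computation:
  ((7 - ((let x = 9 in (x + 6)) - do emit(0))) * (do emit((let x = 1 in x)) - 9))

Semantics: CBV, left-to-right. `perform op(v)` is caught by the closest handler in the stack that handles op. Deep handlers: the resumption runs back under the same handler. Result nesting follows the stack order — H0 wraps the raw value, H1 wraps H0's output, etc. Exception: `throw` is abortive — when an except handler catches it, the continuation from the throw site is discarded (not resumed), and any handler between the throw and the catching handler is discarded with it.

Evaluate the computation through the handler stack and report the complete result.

Answer: [0, 1, ((72, 6), ())]

Evaluation trace:
emit(0) @ H3 ⇒ out+=0
emit(1) @ H3 ⇒ out+=1
H0 returns (72, 6)
H1 returns ((72, 6), ())
H2 returns ((72, 6), ())
H3 returns [0, 1, ((72, 6), ())]
= [0, 1, ((72, 6), ())]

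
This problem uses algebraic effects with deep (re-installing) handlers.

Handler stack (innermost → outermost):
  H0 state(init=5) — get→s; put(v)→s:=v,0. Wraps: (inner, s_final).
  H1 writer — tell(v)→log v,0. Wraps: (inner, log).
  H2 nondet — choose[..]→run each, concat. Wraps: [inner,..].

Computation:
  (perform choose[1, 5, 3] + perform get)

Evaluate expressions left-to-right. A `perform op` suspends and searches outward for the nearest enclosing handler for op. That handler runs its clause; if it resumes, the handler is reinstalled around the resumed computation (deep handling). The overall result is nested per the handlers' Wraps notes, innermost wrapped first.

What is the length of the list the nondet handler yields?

Working:
choose[1, 5, 3] @ H2
  branch[0] choose=1:
    get @ H0 ⇒ 5
    H0 returns (6, 5)
    H1 returns ((6, 5), ())
    H2 returns [((6, 5), ())]
  branch[1] choose=5:
    get @ H0 ⇒ 5
    H0 returns (10, 5)
    H1 returns ((10, 5), ())
    H2 returns [((10, 5), ())]
  branch[2] choose=3:
    get @ H0 ⇒ 5
    H0 returns (8, 5)
    H1 returns ((8, 5), ())
    H2 returns [((8, 5), ())]
= [((6, 5), ()), ((10, 5), ()), ((8, 5), ())]

Answer: 3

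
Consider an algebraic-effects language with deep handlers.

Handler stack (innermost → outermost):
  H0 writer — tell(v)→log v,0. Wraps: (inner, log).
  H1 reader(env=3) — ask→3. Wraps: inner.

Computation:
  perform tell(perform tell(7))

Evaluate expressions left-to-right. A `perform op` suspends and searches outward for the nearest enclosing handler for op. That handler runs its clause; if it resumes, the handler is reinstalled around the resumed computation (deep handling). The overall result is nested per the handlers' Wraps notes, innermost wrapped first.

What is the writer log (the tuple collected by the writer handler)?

Evaluation trace:
tell(7) @ H0 ⇒ log+=7
tell(0) @ H0 ⇒ log+=0
H0 returns (0, (7, 0))
H1 returns (0, (7, 0))
= (0, (7, 0))

Answer: (7, 0)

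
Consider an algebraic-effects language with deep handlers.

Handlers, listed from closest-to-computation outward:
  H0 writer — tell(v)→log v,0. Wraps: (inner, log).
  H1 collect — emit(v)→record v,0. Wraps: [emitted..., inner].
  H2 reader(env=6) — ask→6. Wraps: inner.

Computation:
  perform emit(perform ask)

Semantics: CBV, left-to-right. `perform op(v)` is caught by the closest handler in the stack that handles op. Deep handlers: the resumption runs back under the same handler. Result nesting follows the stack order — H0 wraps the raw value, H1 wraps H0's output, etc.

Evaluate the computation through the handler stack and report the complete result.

Evaluation trace:
ask @ H2 ⇒ 6
emit(6) @ H1 ⇒ out+=6
H0 returns (0, ())
H1 returns [6, (0, ())]
H2 returns [6, (0, ())]
= [6, (0, ())]

Answer: [6, (0, ())]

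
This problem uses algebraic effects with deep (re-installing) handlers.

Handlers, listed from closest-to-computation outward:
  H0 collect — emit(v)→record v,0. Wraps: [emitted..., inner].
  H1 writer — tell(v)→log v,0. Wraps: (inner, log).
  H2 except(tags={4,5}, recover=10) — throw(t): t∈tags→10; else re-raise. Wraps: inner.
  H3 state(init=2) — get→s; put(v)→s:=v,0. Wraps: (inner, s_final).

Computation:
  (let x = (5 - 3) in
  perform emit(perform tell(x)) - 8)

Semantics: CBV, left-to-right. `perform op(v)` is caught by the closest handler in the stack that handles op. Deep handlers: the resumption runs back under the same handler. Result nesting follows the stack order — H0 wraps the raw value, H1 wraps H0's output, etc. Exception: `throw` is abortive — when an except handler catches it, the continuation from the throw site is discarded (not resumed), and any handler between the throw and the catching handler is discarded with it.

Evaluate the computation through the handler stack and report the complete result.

Answer: (([0, -8], (2)), 2)

Step-by-step:
tell(2) @ H1 ⇒ log+=2
emit(0) @ H0 ⇒ out+=0
H0 returns [0, -8]
H1 returns ([0, -8], (2))
H2 returns ([0, -8], (2))
H3 returns (([0, -8], (2)), 2)
= (([0, -8], (2)), 2)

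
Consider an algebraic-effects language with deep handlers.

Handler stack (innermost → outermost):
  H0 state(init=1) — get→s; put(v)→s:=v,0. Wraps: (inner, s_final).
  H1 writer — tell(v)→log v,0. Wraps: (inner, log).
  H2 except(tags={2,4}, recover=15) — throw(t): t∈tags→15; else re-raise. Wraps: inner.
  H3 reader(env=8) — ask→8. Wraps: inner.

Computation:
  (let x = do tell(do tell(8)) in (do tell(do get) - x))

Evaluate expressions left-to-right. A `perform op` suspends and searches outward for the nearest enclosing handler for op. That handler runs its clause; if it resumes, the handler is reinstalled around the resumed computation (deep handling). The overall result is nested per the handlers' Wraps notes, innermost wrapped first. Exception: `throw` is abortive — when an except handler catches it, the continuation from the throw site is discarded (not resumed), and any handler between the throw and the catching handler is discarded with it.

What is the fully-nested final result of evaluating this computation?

Step-by-step:
tell(8) @ H1 ⇒ log+=8
tell(0) @ H1 ⇒ log+=0
get @ H0 ⇒ 1
tell(1) @ H1 ⇒ log+=1
H0 returns (0, 1)
H1 returns ((0, 1), (8, 0, 1))
H2 returns ((0, 1), (8, 0, 1))
H3 returns ((0, 1), (8, 0, 1))
= ((0, 1), (8, 0, 1))

Answer: ((0, 1), (8, 0, 1))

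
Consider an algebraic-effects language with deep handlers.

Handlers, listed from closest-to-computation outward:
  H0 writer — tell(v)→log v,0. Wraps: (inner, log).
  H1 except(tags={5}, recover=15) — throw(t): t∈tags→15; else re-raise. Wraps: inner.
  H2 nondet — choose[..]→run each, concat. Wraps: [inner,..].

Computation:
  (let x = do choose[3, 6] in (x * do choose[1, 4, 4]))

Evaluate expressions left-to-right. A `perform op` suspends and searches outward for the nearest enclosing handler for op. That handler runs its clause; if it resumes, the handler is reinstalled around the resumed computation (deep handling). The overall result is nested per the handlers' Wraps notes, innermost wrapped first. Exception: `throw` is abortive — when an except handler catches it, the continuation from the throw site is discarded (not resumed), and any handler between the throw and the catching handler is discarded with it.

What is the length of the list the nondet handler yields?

Working:
choose[3, 6] @ H2
  branch[0] choose=3:
    choose[1, 4, 4] @ H2
      branch[0] choose=1:
        H0 returns (3, ())
        H1 returns (3, ())
        H2 returns [(3, ())]
      branch[1] choose=4:
        H0 returns (12, ())
        H1 returns (12, ())
        H2 returns [(12, ())]
      branch[2] choose=4:
        H0 returns (12, ())
        H1 returns (12, ())
        H2 returns [(12, ())]
  branch[1] choose=6:
    choose[1, 4, 4] @ H2
      branch[0] choose=1:
        H0 returns (6, ())
        H1 returns (6, ())
        H2 returns [(6, ())]
      branch[1] choose=4:
        H0 returns (24, ())
        H1 returns (24, ())
        H2 returns [(24, ())]
      branch[2] choose=4:
        H0 returns (24, ())
        H1 returns (24, ())
        H2 returns [(24, ())]
= [(3, ()), (12, ()), (12, ()), (6, ()), (24, ()), (24, ())]

Answer: 6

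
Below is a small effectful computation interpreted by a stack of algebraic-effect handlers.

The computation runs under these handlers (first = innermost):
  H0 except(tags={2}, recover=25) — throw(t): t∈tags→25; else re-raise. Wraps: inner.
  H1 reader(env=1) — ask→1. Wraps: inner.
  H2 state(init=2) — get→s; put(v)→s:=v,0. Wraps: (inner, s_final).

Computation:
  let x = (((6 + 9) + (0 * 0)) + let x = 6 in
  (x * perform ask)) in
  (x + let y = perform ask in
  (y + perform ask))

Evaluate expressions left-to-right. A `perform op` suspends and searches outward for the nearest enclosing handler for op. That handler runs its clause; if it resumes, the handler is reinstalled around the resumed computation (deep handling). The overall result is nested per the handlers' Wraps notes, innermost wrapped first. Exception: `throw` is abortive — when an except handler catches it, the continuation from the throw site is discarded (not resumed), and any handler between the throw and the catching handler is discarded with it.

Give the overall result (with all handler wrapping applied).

Working:
ask @ H1 ⇒ 1
ask @ H1 ⇒ 1
ask @ H1 ⇒ 1
H0 returns 23
H1 returns 23
H2 returns (23, 2)
= (23, 2)

Answer: (23, 2)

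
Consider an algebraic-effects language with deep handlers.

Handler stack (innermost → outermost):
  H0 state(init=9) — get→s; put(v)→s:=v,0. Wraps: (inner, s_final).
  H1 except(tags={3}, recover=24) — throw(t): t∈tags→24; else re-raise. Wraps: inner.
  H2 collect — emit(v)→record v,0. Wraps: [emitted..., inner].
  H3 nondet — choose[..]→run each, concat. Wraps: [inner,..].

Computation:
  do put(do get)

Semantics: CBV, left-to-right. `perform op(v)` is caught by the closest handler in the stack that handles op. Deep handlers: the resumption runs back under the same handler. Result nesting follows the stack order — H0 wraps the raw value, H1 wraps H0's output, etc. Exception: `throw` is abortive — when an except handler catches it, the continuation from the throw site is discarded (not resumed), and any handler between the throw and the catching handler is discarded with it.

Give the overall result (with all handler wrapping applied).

Answer: [[(0, 9)]]

Working:
get @ H0 ⇒ 9
put(9) @ H0 ⇒ s:=9
H0 returns (0, 9)
H1 returns (0, 9)
H2 returns [(0, 9)]
H3 returns [[(0, 9)]]
= [[(0, 9)]]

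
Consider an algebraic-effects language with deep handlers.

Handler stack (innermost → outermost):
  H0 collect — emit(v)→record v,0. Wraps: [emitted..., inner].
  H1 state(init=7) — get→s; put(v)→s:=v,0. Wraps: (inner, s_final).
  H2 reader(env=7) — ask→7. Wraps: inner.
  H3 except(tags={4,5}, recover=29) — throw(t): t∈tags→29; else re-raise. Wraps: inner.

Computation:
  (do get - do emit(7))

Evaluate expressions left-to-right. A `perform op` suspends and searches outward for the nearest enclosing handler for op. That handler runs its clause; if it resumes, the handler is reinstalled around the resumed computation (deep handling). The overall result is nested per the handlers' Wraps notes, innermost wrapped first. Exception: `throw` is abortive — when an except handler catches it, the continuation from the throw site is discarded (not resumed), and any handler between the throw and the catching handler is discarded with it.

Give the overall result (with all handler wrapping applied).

Answer: ([7, 7], 7)

Step-by-step:
get @ H1 ⇒ 7
emit(7) @ H0 ⇒ out+=7
H0 returns [7, 7]
H1 returns ([7, 7], 7)
H2 returns ([7, 7], 7)
H3 returns ([7, 7], 7)
= ([7, 7], 7)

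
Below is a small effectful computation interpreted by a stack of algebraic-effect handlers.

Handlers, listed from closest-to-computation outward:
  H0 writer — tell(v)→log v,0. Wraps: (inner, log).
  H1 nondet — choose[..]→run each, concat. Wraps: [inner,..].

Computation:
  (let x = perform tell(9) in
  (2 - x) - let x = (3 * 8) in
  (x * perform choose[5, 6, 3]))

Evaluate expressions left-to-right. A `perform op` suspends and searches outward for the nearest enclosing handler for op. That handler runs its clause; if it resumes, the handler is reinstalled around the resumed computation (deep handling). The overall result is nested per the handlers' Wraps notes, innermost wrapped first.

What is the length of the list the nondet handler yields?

Answer: 3

Step-by-step:
tell(9) @ H0 ⇒ log+=9
choose[5, 6, 3] @ H1
  branch[0] choose=5:
    H0 returns (-118, (9))
    H1 returns [(-118, (9))]
  branch[1] choose=6:
    H0 returns (-142, (9))
    H1 returns [(-142, (9))]
  branch[2] choose=3:
    H0 returns (-70, (9))
    H1 returns [(-70, (9))]
= [(-118, (9)), (-142, (9)), (-70, (9))]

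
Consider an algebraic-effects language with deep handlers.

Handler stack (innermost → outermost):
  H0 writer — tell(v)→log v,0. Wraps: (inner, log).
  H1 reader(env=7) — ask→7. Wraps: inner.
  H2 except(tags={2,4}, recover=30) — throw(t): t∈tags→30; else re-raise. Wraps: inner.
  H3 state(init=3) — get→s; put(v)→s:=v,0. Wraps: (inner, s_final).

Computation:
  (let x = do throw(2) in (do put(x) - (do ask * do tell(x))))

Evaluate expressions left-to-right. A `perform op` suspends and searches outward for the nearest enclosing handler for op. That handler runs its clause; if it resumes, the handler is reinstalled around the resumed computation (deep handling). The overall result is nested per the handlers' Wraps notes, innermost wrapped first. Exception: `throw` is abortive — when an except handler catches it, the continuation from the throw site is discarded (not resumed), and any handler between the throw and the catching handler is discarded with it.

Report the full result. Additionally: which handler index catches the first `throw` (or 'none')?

Step-by-step:
throw(2) @ H2 caught ⇒ 30
H3 returns (30, 3)
= (30, 3)

Answer: (30, 3) ; first throw caught by: H2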